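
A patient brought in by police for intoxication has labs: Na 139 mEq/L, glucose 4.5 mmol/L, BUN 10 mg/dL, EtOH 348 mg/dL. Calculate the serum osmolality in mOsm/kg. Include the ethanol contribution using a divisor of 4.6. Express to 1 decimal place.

361.7 mOsm/kg

Calculated osmolality = 2·Na + glucose + BUN/2.8 + ethanol/4.6
= 2·139 + 4.5 + 10/2.8 + 348/4.6
= 278 + 4.50 + 3.57 + 75.65
= 361.72 mOsm/kg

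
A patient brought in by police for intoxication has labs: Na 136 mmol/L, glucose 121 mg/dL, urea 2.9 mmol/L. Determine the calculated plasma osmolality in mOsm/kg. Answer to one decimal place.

281.6 mOsm/kg

Calculated osmolality = 2·Na + glucose/18 + urea
= 2·136 + 121/18 + 2.9
= 272 + 6.72 + 2.90
= 281.62 mOsm/kg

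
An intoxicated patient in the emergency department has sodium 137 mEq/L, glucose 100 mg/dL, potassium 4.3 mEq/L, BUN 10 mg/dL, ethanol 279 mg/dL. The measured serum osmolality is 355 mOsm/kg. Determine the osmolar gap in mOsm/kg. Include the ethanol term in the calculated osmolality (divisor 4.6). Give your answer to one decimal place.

Calculated osmolality = 2·Na + glucose/18 + BUN/2.8 + ethanol/4.6
= 2·137 + 100/18 + 10/2.8 + 279/4.6
= 274 + 5.56 + 3.57 + 60.65
= 343.78 mOsm/kg ≈ 343.8 mOsm/kg
Osmolar gap = measured − calculated = 355 − 343.8 = 11.2 mOsm/kg

11.2 mOsm/kg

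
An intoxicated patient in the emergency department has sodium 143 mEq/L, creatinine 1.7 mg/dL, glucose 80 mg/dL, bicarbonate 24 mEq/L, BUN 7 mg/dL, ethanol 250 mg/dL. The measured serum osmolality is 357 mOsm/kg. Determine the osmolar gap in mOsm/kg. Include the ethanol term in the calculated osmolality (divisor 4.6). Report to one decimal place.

9.7 mOsm/kg

Calculated osmolality = 2·Na + glucose/18 + BUN/2.8 + ethanol/4.6
= 2·143 + 80/18 + 7/2.8 + 250/4.6
= 286 + 4.44 + 2.50 + 54.35
= 347.29 mOsm/kg ≈ 347.3 mOsm/kg
Osmolar gap = measured − calculated = 357 − 347.3 = 9.7 mOsm/kg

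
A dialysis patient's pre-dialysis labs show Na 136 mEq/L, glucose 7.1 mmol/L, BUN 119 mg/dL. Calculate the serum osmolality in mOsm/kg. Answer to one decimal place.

Calculated osmolality = 2·Na + glucose + BUN/2.8
= 2·136 + 7.1 + 119/2.8
= 272 + 7.10 + 42.50
= 321.6 mOsm/kg

321.6 mOsm/kg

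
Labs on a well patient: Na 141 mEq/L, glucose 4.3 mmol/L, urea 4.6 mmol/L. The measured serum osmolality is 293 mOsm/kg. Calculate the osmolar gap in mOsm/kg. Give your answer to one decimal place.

2.1 mOsm/kg

Calculated osmolality = 2·Na + glucose + urea
= 2·141 + 4.3 + 4.6
= 282 + 4.30 + 4.60
= 290.9 mOsm/kg ≈ 290.9 mOsm/kg
Osmolar gap = measured − calculated = 293 − 290.9 = 2.1 mOsm/kg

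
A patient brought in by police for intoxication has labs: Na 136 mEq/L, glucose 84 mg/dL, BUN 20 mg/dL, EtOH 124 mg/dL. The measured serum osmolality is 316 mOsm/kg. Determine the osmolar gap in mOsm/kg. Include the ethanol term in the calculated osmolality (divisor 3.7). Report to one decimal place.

-1.3 mOsm/kg

Calculated osmolality = 2·Na + glucose/18 + BUN/2.8 + ethanol/3.7
= 2·136 + 84/18 + 20/2.8 + 124/3.7
= 272 + 4.67 + 7.14 + 33.51
= 317.32 mOsm/kg ≈ 317.3 mOsm/kg
Osmolar gap = measured − calculated = 316 − 317.3 = -1.3 mOsm/kg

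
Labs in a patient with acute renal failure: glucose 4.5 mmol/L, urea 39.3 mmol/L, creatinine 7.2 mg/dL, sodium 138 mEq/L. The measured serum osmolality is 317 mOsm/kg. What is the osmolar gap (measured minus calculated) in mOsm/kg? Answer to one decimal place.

Calculated osmolality = 2·Na + glucose + urea
= 2·138 + 4.5 + 39.3
= 276 + 4.50 + 39.30
= 319.8 mOsm/kg ≈ 319.8 mOsm/kg
Osmolar gap = measured − calculated = 317 − 319.8 = -2.8 mOsm/kg

-2.8 mOsm/kg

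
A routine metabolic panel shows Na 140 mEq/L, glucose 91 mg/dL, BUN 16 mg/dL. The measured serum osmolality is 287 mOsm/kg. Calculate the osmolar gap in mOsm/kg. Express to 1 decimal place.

Calculated osmolality = 2·Na + glucose/18 + BUN/2.8
= 2·140 + 91/18 + 16/2.8
= 280 + 5.06 + 5.71
= 290.77 mOsm/kg ≈ 290.8 mOsm/kg
Osmolar gap = measured − calculated = 287 − 290.8 = -3.8 mOsm/kg

-3.8 mOsm/kg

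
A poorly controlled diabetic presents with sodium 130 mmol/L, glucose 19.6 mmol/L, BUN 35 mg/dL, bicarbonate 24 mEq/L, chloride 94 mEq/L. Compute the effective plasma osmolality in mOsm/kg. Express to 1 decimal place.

Effective osmolality excludes urea (freely permeant across cell membranes):
2·Na + glucose
= 2·130 + 19.6
= 260 + 19.6
= 279.6 mOsm/kg

279.6 mOsm/kg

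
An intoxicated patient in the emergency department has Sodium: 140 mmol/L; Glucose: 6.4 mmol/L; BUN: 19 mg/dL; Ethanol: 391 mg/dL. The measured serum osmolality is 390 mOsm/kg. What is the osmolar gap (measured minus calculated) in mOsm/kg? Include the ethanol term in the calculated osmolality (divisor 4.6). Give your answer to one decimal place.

Calculated osmolality = 2·Na + glucose + BUN/2.8 + ethanol/4.6
= 2·140 + 6.4 + 19/2.8 + 391/4.6
= 280 + 6.40 + 6.79 + 85
= 378.19 mOsm/kg ≈ 378.2 mOsm/kg
Osmolar gap = measured − calculated = 390 − 378.2 = 11.8 mOsm/kg

11.8 mOsm/kg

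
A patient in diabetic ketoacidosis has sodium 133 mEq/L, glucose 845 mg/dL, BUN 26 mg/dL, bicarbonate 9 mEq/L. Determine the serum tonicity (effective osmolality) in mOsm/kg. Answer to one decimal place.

Effective osmolality excludes urea (freely permeant across cell membranes):
2·Na + glucose/18
= 2·133 + 845/18
= 266 + 46.94
= 312.94 mOsm/kg

312.9 mOsm/kg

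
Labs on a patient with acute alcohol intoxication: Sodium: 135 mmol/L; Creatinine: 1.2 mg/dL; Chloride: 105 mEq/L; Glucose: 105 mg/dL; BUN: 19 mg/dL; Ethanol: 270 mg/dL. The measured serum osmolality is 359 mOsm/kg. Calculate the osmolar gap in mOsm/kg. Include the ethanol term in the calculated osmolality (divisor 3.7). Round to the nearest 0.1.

3.4 mOsm/kg

Calculated osmolality = 2·Na + glucose/18 + BUN/2.8 + ethanol/3.7
= 2·135 + 105/18 + 19/2.8 + 270/3.7
= 270 + 5.83 + 6.79 + 72.97
= 355.59 mOsm/kg ≈ 355.6 mOsm/kg
Osmolar gap = measured − calculated = 359 − 355.6 = 3.4 mOsm/kg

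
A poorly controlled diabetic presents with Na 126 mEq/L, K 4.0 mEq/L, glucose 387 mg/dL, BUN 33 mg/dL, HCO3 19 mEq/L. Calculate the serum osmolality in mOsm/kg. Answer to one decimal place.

Calculated osmolality = 2·Na + glucose/18 + BUN/2.8
= 2·126 + 387/18 + 33/2.8
= 252 + 21.50 + 11.79
= 285.29 mOsm/kg

285.3 mOsm/kg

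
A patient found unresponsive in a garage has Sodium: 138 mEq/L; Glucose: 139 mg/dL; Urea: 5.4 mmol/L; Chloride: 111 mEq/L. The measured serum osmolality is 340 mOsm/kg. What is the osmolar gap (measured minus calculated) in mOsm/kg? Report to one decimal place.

50.9 mOsm/kg

Calculated osmolality = 2·Na + glucose/18 + urea
= 2·138 + 139/18 + 5.4
= 276 + 7.72 + 5.40
= 289.12 mOsm/kg ≈ 289.1 mOsm/kg
Osmolar gap = measured − calculated = 340 − 289.1 = 50.9 mOsm/kg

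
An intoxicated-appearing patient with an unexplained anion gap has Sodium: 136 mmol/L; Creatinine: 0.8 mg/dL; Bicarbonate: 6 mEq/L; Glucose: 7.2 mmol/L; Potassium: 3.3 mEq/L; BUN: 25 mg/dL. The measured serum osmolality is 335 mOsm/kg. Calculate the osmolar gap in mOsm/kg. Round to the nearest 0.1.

46.9 mOsm/kg

Calculated osmolality = 2·Na + glucose + BUN/2.8
= 2·136 + 7.2 + 25/2.8
= 272 + 7.20 + 8.93
= 288.13 mOsm/kg ≈ 288.1 mOsm/kg
Osmolar gap = measured − calculated = 335 − 288.1 = 46.9 mOsm/kg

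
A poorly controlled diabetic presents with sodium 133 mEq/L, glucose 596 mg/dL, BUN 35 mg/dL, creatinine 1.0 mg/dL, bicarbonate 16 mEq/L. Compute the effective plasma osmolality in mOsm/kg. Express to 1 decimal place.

Effective osmolality excludes urea (freely permeant across cell membranes):
2·Na + glucose/18
= 2·133 + 596/18
= 266 + 33.11
= 299.11 mOsm/kg

299.1 mOsm/kg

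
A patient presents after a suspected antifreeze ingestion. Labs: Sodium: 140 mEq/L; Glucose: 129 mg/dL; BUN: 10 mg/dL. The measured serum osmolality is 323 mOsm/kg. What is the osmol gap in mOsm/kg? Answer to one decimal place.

Calculated osmolality = 2·Na + glucose/18 + BUN/2.8
= 2·140 + 129/18 + 10/2.8
= 280 + 7.17 + 3.57
= 290.74 mOsm/kg ≈ 290.7 mOsm/kg
Osmolar gap = measured − calculated = 323 − 290.7 = 32.3 mOsm/kg

32.3 mOsm/kg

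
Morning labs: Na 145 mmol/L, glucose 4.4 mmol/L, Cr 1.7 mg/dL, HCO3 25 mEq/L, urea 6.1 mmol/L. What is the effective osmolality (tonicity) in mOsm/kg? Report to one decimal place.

294.4 mOsm/kg

Effective osmolality excludes urea (freely permeant across cell membranes):
2·Na + glucose
= 2·145 + 4.4
= 290 + 4.4
= 294.4 mOsm/kg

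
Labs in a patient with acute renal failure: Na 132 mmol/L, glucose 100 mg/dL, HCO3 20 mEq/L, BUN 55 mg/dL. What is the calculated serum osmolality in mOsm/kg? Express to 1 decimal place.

Calculated osmolality = 2·Na + glucose/18 + BUN/2.8
= 2·132 + 100/18 + 55/2.8
= 264 + 5.56 + 19.64
= 289.2 mOsm/kg

289.2 mOsm/kg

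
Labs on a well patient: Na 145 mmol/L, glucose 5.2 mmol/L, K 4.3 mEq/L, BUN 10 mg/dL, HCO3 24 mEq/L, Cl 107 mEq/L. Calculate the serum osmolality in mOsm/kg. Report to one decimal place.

298.8 mOsm/kg

Calculated osmolality = 2·Na + glucose + BUN/2.8
= 2·145 + 5.2 + 10/2.8
= 290 + 5.20 + 3.57
= 298.77 mOsm/kg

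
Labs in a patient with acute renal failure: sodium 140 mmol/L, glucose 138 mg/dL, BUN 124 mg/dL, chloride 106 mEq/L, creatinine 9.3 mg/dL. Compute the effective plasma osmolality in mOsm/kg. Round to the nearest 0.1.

Effective osmolality excludes urea (freely permeant across cell membranes):
2·Na + glucose/18
= 2·140 + 138/18
= 280 + 7.67
= 287.67 mOsm/kg

287.7 mOsm/kg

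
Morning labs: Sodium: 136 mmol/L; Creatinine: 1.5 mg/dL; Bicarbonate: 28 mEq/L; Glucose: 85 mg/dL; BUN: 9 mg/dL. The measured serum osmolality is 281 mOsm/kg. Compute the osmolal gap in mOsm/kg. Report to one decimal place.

1.1 mOsm/kg

Calculated osmolality = 2·Na + glucose/18 + BUN/2.8
= 2·136 + 85/18 + 9/2.8
= 272 + 4.72 + 3.21
= 279.93 mOsm/kg ≈ 279.9 mOsm/kg
Osmolar gap = measured − calculated = 281 − 279.9 = 1.1 mOsm/kg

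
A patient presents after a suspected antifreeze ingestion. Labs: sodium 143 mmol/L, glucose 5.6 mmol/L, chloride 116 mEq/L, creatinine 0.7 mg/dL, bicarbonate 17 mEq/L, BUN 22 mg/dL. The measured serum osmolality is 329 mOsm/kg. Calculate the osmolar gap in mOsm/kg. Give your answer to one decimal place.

Calculated osmolality = 2·Na + glucose + BUN/2.8
= 2·143 + 5.6 + 22/2.8
= 286 + 5.60 + 7.86
= 299.46 mOsm/kg ≈ 299.5 mOsm/kg
Osmolar gap = measured − calculated = 329 − 299.5 = 29.5 mOsm/kg

29.5 mOsm/kg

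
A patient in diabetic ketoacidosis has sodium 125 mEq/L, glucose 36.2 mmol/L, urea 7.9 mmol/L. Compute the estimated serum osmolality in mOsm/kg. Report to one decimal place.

Calculated osmolality = 2·Na + glucose + urea
= 2·125 + 36.2 + 7.9
= 250 + 36.20 + 7.90
= 294.1 mOsm/kg

294.1 mOsm/kg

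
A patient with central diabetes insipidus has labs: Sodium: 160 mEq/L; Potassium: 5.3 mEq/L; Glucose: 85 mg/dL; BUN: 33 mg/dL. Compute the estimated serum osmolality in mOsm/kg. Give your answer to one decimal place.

336.5 mOsm/kg

Calculated osmolality = 2·Na + glucose/18 + BUN/2.8
= 2·160 + 85/18 + 33/2.8
= 320 + 4.72 + 11.79
= 336.51 mOsm/kg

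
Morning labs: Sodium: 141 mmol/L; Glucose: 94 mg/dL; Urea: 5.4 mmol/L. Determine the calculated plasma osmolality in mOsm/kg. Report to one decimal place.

292.6 mOsm/kg

Calculated osmolality = 2·Na + glucose/18 + urea
= 2·141 + 94/18 + 5.4
= 282 + 5.22 + 5.40
= 292.62 mOsm/kg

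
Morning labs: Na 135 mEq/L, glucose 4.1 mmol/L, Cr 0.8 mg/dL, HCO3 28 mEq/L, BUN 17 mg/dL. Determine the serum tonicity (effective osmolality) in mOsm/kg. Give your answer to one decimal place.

Effective osmolality excludes urea (freely permeant across cell membranes):
2·Na + glucose
= 2·135 + 4.1
= 270 + 4.1
= 274.1 mOsm/kg

274.1 mOsm/kg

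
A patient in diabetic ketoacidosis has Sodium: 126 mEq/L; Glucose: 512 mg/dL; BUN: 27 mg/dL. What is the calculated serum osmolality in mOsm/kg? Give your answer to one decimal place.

290.1 mOsm/kg

Calculated osmolality = 2·Na + glucose/18 + BUN/2.8
= 2·126 + 512/18 + 27/2.8
= 252 + 28.44 + 9.64
= 290.08 mOsm/kg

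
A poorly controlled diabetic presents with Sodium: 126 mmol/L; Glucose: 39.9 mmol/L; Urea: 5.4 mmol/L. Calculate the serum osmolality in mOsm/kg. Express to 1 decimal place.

297.3 mOsm/kg

Calculated osmolality = 2·Na + glucose + urea
= 2·126 + 39.9 + 5.4
= 252 + 39.90 + 5.40
= 297.3 mOsm/kg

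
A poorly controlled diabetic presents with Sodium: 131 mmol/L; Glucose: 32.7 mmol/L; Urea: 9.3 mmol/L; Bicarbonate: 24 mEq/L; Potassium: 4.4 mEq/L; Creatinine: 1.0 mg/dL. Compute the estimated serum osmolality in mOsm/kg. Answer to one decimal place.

304.0 mOsm/kg

Calculated osmolality = 2·Na + glucose + urea
= 2·131 + 32.7 + 9.3
= 262 + 32.70 + 9.30
= 304 mOsm/kg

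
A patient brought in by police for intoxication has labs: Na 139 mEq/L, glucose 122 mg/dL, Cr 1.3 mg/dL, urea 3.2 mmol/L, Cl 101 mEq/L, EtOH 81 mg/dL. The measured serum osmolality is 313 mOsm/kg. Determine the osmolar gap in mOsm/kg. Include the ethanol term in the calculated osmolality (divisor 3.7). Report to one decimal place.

Calculated osmolality = 2·Na + glucose/18 + urea + ethanol/3.7
= 2·139 + 122/18 + 3.2 + 81/3.7
= 278 + 6.78 + 3.20 + 21.89
= 309.87 mOsm/kg ≈ 309.9 mOsm/kg
Osmolar gap = measured − calculated = 313 − 309.9 = 3.1 mOsm/kg

3.1 mOsm/kg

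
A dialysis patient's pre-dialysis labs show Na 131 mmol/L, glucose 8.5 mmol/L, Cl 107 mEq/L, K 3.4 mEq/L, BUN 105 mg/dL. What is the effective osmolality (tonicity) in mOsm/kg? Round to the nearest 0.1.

Effective osmolality excludes urea (freely permeant across cell membranes):
2·Na + glucose
= 2·131 + 8.5
= 262 + 8.5
= 270.5 mOsm/kg

270.5 mOsm/kg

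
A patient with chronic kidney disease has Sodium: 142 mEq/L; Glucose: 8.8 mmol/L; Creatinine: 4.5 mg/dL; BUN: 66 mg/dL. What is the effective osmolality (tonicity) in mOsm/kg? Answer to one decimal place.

292.8 mOsm/kg

Effective osmolality excludes urea (freely permeant across cell membranes):
2·Na + glucose
= 2·142 + 8.8
= 284 + 8.8
= 292.8 mOsm/kg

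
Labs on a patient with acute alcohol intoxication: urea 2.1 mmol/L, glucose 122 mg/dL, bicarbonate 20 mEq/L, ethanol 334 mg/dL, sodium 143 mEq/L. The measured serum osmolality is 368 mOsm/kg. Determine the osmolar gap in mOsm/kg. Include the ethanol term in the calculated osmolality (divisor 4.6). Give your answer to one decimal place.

Calculated osmolality = 2·Na + glucose/18 + urea + ethanol/4.6
= 2·143 + 122/18 + 2.1 + 334/4.6
= 286 + 6.78 + 2.10 + 72.61
= 367.49 mOsm/kg ≈ 367.5 mOsm/kg
Osmolar gap = measured − calculated = 368 − 367.5 = 0.5 mOsm/kg

0.5 mOsm/kg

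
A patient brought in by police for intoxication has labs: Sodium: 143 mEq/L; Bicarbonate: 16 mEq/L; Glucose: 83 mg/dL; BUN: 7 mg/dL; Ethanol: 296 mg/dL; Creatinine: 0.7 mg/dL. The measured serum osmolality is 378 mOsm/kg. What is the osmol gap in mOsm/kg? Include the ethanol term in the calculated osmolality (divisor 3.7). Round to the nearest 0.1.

Calculated osmolality = 2·Na + glucose/18 + BUN/2.8 + ethanol/3.7
= 2·143 + 83/18 + 7/2.8 + 296/3.7
= 286 + 4.61 + 2.50 + 80
= 373.11 mOsm/kg ≈ 373.1 mOsm/kg
Osmolar gap = measured − calculated = 378 − 373.1 = 4.9 mOsm/kg

4.9 mOsm/kg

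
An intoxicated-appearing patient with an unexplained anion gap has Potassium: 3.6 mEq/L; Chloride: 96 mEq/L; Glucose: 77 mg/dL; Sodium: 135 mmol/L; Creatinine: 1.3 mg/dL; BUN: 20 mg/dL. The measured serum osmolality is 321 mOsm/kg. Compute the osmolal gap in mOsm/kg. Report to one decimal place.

Calculated osmolality = 2·Na + glucose/18 + BUN/2.8
= 2·135 + 77/18 + 20/2.8
= 270 + 4.28 + 7.14
= 281.42 mOsm/kg ≈ 281.4 mOsm/kg
Osmolar gap = measured − calculated = 321 − 281.4 = 39.6 mOsm/kg

39.6 mOsm/kg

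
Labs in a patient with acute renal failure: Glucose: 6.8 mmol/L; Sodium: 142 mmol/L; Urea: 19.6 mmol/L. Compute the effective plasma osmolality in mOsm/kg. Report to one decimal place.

Effective osmolality excludes urea (freely permeant across cell membranes):
2·Na + glucose
= 2·142 + 6.8
= 284 + 6.8
= 290.8 mOsm/kg

290.8 mOsm/kg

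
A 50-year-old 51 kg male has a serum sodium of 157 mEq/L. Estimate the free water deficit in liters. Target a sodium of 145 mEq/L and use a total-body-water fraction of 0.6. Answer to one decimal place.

TBW = 0.6 · 51 = 30.6 L
Free water deficit = TBW · (Na/145 − 1)
= 30.6 · (157/145 − 1)
= 30.6 · 0.0828
= 2.53 L

2.5 L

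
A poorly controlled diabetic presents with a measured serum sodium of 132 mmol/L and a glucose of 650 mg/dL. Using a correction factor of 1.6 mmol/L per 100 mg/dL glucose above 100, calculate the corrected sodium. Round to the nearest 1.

Corrected Na = measured Na + 1.6 · (glucose − 100)/100
= 132 + 1.6 · (650 − 100)/100
= 132 + 8.8
= 140.8 mmol/L

141 mmol/L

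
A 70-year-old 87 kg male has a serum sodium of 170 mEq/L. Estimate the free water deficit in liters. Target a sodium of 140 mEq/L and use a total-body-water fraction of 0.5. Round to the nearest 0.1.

TBW = 0.5 · 87 = 43.5 L
Free water deficit = TBW · (Na/140 − 1)
= 43.5 · (170/140 − 1)
= 43.5 · 0.2143
= 9.32 L

9.3 L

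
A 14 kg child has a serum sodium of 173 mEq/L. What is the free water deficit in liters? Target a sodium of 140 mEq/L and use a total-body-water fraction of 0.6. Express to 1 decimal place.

TBW = 0.6 · 14 = 8.4 L
Free water deficit = TBW · (Na/140 − 1)
= 8.4 · (173/140 − 1)
= 8.4 · 0.2357
= 1.98 L

2.0 L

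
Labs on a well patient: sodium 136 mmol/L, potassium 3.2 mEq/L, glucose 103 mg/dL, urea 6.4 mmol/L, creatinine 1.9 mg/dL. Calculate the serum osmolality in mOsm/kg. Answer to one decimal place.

Calculated osmolality = 2·Na + glucose/18 + urea
= 2·136 + 103/18 + 6.4
= 272 + 5.72 + 6.40
= 284.12 mOsm/kg

284.1 mOsm/kg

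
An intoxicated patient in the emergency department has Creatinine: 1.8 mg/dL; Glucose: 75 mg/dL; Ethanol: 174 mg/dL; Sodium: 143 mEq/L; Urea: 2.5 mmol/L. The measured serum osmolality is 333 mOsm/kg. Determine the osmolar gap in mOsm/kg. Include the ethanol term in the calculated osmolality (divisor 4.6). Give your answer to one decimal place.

2.5 mOsm/kg

Calculated osmolality = 2·Na + glucose/18 + urea + ethanol/4.6
= 2·143 + 75/18 + 2.5 + 174/4.6
= 286 + 4.17 + 2.50 + 37.83
= 330.5 mOsm/kg ≈ 330.5 mOsm/kg
Osmolar gap = measured − calculated = 333 − 330.5 = 2.5 mOsm/kg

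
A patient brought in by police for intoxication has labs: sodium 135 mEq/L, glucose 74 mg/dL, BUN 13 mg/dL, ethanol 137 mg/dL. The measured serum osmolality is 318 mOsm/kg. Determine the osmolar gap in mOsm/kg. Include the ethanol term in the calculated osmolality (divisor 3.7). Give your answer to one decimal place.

2.2 mOsm/kg

Calculated osmolality = 2·Na + glucose/18 + BUN/2.8 + ethanol/3.7
= 2·135 + 74/18 + 13/2.8 + 137/3.7
= 270 + 4.11 + 4.64 + 37.03
= 315.78 mOsm/kg ≈ 315.8 mOsm/kg
Osmolar gap = measured − calculated = 318 − 315.8 = 2.2 mOsm/kg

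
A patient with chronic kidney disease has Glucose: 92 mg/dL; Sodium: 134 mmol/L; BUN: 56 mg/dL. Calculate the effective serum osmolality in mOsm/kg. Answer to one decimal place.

273.1 mOsm/kg

Effective osmolality excludes urea (freely permeant across cell membranes):
2·Na + glucose/18
= 2·134 + 92/18
= 268 + 5.11
= 273.11 mOsm/kg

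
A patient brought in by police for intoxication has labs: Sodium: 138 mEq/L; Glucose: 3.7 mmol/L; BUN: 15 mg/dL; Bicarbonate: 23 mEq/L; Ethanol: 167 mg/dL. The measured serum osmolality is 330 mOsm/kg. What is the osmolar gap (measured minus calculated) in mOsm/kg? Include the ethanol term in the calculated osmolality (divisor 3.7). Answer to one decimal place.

-0.2 mOsm/kg

Calculated osmolality = 2·Na + glucose + BUN/2.8 + ethanol/3.7
= 2·138 + 3.7 + 15/2.8 + 167/3.7
= 276 + 3.70 + 5.36 + 45.14
= 330.2 mOsm/kg ≈ 330.2 mOsm/kg
Osmolar gap = measured − calculated = 330 − 330.2 = -0.2 mOsm/kg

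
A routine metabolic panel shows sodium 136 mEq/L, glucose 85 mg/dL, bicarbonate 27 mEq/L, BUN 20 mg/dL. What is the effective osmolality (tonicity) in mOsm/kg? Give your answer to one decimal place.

Effective osmolality excludes urea (freely permeant across cell membranes):
2·Na + glucose/18
= 2·136 + 85/18
= 272 + 4.72
= 276.72 mOsm/kg

276.7 mOsm/kg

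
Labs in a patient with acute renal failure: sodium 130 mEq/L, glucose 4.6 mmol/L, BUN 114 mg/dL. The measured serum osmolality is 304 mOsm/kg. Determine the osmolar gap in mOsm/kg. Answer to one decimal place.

-1.3 mOsm/kg

Calculated osmolality = 2·Na + glucose + BUN/2.8
= 2·130 + 4.6 + 114/2.8
= 260 + 4.60 + 40.71
= 305.31 mOsm/kg ≈ 305.3 mOsm/kg
Osmolar gap = measured − calculated = 304 − 305.3 = -1.3 mOsm/kg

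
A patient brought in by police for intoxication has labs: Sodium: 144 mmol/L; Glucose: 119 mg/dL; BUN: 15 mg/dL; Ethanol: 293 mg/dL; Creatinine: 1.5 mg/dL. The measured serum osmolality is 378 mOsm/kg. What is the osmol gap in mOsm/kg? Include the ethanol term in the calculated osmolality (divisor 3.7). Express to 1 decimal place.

-1.2 mOsm/kg

Calculated osmolality = 2·Na + glucose/18 + BUN/2.8 + ethanol/3.7
= 2·144 + 119/18 + 15/2.8 + 293/3.7
= 288 + 6.61 + 5.36 + 79.19
= 379.16 mOsm/kg ≈ 379.2 mOsm/kg
Osmolar gap = measured − calculated = 378 − 379.2 = -1.2 mOsm/kg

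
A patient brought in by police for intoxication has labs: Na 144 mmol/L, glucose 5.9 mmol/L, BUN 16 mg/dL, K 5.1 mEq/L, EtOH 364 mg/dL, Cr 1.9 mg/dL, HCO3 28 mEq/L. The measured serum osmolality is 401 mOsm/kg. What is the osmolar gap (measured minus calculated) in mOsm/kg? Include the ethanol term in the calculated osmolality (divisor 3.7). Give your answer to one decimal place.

3.0 mOsm/kg

Calculated osmolality = 2·Na + glucose + BUN/2.8 + ethanol/3.7
= 2·144 + 5.9 + 16/2.8 + 364/3.7
= 288 + 5.90 + 5.71 + 98.38
= 397.99 mOsm/kg ≈ 398.0 mOsm/kg
Osmolar gap = measured − calculated = 401 − 398.0 = 3.0 mOsm/kg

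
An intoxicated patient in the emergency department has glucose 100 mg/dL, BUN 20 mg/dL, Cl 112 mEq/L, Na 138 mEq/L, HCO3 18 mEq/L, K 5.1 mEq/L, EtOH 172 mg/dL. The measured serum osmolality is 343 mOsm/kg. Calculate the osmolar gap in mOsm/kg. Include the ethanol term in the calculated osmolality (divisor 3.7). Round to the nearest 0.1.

7.8 mOsm/kg

Calculated osmolality = 2·Na + glucose/18 + BUN/2.8 + ethanol/3.7
= 2·138 + 100/18 + 20/2.8 + 172/3.7
= 276 + 5.56 + 7.14 + 46.49
= 335.19 mOsm/kg ≈ 335.2 mOsm/kg
Osmolar gap = measured − calculated = 343 − 335.2 = 7.8 mOsm/kg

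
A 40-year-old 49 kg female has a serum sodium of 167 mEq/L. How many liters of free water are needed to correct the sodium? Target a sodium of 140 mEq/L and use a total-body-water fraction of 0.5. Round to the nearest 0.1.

4.7 L

TBW = 0.5 · 49 = 24.5 L
Free water deficit = TBW · (Na/140 − 1)
= 24.5 · (167/140 − 1)
= 24.5 · 0.1929
= 4.73 L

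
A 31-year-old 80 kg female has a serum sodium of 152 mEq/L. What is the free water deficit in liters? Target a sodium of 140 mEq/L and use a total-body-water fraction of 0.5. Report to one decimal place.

3.4 L

TBW = 0.5 · 80 = 40 L
Free water deficit = TBW · (Na/140 − 1)
= 40 · (152/140 − 1)
= 40 · 0.0857
= 3.43 L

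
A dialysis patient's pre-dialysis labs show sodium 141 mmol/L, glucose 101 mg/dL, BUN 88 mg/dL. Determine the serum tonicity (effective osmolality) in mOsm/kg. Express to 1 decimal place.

287.6 mOsm/kg

Effective osmolality excludes urea (freely permeant across cell membranes):
2·Na + glucose/18
= 2·141 + 101/18
= 282 + 5.61
= 287.61 mOsm/kg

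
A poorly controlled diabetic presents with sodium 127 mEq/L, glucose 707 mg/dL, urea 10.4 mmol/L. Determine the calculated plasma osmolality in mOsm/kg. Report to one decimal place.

303.7 mOsm/kg

Calculated osmolality = 2·Na + glucose/18 + urea
= 2·127 + 707/18 + 10.4
= 254 + 39.28 + 10.40
= 303.68 mOsm/kg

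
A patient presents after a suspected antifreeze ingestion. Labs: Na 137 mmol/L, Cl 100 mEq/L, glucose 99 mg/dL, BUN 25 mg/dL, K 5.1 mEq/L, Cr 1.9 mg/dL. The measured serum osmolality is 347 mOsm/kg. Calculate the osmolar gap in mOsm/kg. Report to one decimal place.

Calculated osmolality = 2·Na + glucose/18 + BUN/2.8
= 2·137 + 99/18 + 25/2.8
= 274 + 5.50 + 8.93
= 288.43 mOsm/kg ≈ 288.4 mOsm/kg
Osmolar gap = measured − calculated = 347 − 288.4 = 58.6 mOsm/kg

58.6 mOsm/kg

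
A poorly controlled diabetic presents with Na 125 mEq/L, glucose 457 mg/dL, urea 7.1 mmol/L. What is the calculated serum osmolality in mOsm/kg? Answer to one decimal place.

Calculated osmolality = 2·Na + glucose/18 + urea
= 2·125 + 457/18 + 7.1
= 250 + 25.39 + 7.10
= 282.49 mOsm/kg

282.5 mOsm/kg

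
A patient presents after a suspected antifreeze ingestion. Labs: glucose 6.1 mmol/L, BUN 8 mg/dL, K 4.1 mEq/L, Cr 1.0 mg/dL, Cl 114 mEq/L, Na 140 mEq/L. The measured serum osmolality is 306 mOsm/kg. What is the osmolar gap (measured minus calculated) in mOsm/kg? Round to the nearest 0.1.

Calculated osmolality = 2·Na + glucose + BUN/2.8
= 2·140 + 6.1 + 8/2.8
= 280 + 6.10 + 2.86
= 288.96 mOsm/kg ≈ 289.0 mOsm/kg
Osmolar gap = measured − calculated = 306 − 289.0 = 17.0 mOsm/kg

17.0 mOsm/kg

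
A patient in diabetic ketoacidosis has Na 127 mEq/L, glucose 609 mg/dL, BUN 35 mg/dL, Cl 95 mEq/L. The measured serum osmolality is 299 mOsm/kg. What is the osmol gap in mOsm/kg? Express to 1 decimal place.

Calculated osmolality = 2·Na + glucose/18 + BUN/2.8
= 2·127 + 609/18 + 35/2.8
= 254 + 33.83 + 12.50
= 300.33 mOsm/kg ≈ 300.3 mOsm/kg
Osmolar gap = measured − calculated = 299 − 300.3 = -1.3 mOsm/kg

-1.3 mOsm/kg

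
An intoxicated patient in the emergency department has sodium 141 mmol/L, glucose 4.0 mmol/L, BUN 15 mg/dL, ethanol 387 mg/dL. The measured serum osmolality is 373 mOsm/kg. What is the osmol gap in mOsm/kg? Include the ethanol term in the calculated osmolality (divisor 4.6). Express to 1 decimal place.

-2.5 mOsm/kg

Calculated osmolality = 2·Na + glucose + BUN/2.8 + ethanol/4.6
= 2·141 + 4 + 15/2.8 + 387/4.6
= 282 + 4 + 5.36 + 84.13
= 375.49 mOsm/kg ≈ 375.5 mOsm/kg
Osmolar gap = measured − calculated = 373 − 375.5 = -2.5 mOsm/kg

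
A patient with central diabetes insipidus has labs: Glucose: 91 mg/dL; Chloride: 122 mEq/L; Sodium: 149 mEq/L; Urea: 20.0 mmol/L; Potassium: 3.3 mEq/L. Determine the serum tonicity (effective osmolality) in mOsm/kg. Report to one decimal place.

Effective osmolality excludes urea (freely permeant across cell membranes):
2·Na + glucose/18
= 2·149 + 91/18
= 298 + 5.06
= 303.06 mOsm/kg

303.1 mOsm/kg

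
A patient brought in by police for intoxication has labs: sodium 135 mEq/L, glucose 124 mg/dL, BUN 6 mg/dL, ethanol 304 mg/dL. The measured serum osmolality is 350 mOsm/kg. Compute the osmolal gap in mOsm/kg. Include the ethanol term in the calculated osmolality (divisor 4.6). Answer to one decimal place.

Calculated osmolality = 2·Na + glucose/18 + BUN/2.8 + ethanol/4.6
= 2·135 + 124/18 + 6/2.8 + 304/4.6
= 270 + 6.89 + 2.14 + 66.09
= 345.12 mOsm/kg ≈ 345.1 mOsm/kg
Osmolar gap = measured − calculated = 350 − 345.1 = 4.9 mOsm/kg

4.9 mOsm/kg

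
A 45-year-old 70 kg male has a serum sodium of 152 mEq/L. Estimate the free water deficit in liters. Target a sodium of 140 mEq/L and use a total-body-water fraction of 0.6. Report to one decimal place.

TBW = 0.6 · 70 = 42 L
Free water deficit = TBW · (Na/140 − 1)
= 42 · (152/140 − 1)
= 42 · 0.0857
= 3.6 L

3.6 L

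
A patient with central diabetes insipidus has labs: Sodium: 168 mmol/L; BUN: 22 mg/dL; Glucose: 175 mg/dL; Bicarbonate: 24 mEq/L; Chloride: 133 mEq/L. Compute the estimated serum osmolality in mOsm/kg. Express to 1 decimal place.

Calculated osmolality = 2·Na + glucose/18 + BUN/2.8
= 2·168 + 175/18 + 22/2.8
= 336 + 9.72 + 7.86
= 353.58 mOsm/kg

353.6 mOsm/kg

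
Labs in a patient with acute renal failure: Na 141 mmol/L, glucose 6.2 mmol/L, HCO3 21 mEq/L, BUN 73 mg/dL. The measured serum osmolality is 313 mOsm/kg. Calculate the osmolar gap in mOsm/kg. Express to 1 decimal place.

Calculated osmolality = 2·Na + glucose + BUN/2.8
= 2·141 + 6.2 + 73/2.8
= 282 + 6.20 + 26.07
= 314.27 mOsm/kg ≈ 314.3 mOsm/kg
Osmolar gap = measured − calculated = 313 − 314.3 = -1.3 mOsm/kg

-1.3 mOsm/kg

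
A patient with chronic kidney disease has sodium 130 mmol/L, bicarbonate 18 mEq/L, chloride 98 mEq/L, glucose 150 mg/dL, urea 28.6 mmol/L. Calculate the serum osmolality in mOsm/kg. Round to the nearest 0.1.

Calculated osmolality = 2·Na + glucose/18 + urea
= 2·130 + 150/18 + 28.6
= 260 + 8.33 + 28.60
= 296.93 mOsm/kg

296.9 mOsm/kg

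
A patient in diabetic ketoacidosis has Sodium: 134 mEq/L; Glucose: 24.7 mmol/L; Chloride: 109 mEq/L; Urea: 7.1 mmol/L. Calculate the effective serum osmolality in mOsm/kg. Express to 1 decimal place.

292.7 mOsm/kg

Effective osmolality excludes urea (freely permeant across cell membranes):
2·Na + glucose
= 2·134 + 24.7
= 268 + 24.7
= 292.7 mOsm/kg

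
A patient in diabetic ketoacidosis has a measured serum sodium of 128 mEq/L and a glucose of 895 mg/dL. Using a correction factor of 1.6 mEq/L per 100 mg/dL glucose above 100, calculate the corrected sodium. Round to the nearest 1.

Corrected Na = measured Na + 1.6 · (glucose − 100)/100
= 128 + 1.6 · (895 − 100)/100
= 128 + 12.7
= 140.7 mEq/L

141 mEq/L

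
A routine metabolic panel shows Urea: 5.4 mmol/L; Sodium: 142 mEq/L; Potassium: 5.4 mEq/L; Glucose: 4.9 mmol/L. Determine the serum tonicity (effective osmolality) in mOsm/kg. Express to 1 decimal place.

Effective osmolality excludes urea (freely permeant across cell membranes):
2·Na + glucose
= 2·142 + 4.9
= 284 + 4.9
= 288.9 mOsm/kg

288.9 mOsm/kg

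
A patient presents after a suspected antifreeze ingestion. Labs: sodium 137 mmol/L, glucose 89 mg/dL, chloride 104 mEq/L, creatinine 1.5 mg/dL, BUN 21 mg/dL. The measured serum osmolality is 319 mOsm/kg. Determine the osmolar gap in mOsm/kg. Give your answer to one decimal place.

32.6 mOsm/kg

Calculated osmolality = 2·Na + glucose/18 + BUN/2.8
= 2·137 + 89/18 + 21/2.8
= 274 + 4.94 + 7.50
= 286.44 mOsm/kg ≈ 286.4 mOsm/kg
Osmolar gap = measured − calculated = 319 − 286.4 = 32.6 mOsm/kg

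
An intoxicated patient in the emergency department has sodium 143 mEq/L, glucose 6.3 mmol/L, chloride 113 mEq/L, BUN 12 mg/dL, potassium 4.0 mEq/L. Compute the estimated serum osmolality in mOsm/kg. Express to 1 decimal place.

Calculated osmolality = 2·Na + glucose + BUN/2.8
= 2·143 + 6.3 + 12/2.8
= 286 + 6.30 + 4.29
= 296.59 mOsm/kg

296.6 mOsm/kg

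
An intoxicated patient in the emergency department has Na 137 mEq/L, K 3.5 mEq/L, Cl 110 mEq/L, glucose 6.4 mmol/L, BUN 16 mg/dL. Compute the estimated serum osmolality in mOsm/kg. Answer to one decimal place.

Calculated osmolality = 2·Na + glucose + BUN/2.8
= 2·137 + 6.4 + 16/2.8
= 274 + 6.40 + 5.71
= 286.11 mOsm/kg

286.1 mOsm/kg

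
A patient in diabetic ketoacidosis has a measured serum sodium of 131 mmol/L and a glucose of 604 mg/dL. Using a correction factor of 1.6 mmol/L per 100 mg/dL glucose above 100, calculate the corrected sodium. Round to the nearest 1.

139 mmol/L

Corrected Na = measured Na + 1.6 · (glucose − 100)/100
= 131 + 1.6 · (604 − 100)/100
= 131 + 8.1
= 139.1 mmol/L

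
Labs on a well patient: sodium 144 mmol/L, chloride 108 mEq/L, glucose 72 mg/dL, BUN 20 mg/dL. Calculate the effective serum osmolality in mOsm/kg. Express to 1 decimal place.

292.0 mOsm/kg

Effective osmolality excludes urea (freely permeant across cell membranes):
2·Na + glucose/18
= 2·144 + 72/18
= 288 + 4
= 292 mOsm/kg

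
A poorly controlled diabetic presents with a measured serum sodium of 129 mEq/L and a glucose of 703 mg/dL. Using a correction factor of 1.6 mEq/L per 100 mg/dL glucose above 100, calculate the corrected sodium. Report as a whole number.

139 mEq/L

Corrected Na = measured Na + 1.6 · (glucose − 100)/100
= 129 + 1.6 · (703 − 100)/100
= 129 + 9.6
= 138.6 mEq/L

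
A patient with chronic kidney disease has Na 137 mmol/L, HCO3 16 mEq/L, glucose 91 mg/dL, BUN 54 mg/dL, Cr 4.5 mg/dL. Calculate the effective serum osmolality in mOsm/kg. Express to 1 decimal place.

279.1 mOsm/kg

Effective osmolality excludes urea (freely permeant across cell membranes):
2·Na + glucose/18
= 2·137 + 91/18
= 274 + 5.06
= 279.06 mOsm/kg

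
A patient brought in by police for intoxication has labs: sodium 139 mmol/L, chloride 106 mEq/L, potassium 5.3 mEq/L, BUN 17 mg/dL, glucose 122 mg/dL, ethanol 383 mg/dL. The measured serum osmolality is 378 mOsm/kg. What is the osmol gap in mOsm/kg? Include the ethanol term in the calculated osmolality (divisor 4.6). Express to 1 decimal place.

Calculated osmolality = 2·Na + glucose/18 + BUN/2.8 + ethanol/4.6
= 2·139 + 122/18 + 17/2.8 + 383/4.6
= 278 + 6.78 + 6.07 + 83.26
= 374.11 mOsm/kg ≈ 374.1 mOsm/kg
Osmolar gap = measured − calculated = 378 − 374.1 = 3.9 mOsm/kg

3.9 mOsm/kg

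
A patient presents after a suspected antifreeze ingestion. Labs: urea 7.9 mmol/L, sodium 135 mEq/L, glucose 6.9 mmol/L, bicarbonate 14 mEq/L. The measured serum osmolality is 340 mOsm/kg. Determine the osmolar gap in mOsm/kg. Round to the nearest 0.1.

55.2 mOsm/kg

Calculated osmolality = 2·Na + glucose + urea
= 2·135 + 6.9 + 7.9
= 270 + 6.90 + 7.90
= 284.8 mOsm/kg ≈ 284.8 mOsm/kg
Osmolar gap = measured − calculated = 340 − 284.8 = 55.2 mOsm/kg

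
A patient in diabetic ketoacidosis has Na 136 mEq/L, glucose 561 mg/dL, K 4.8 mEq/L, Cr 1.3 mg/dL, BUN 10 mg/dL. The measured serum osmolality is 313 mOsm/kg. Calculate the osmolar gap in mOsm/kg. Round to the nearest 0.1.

6.3 mOsm/kg

Calculated osmolality = 2·Na + glucose/18 + BUN/2.8
= 2·136 + 561/18 + 10/2.8
= 272 + 31.17 + 3.57
= 306.74 mOsm/kg ≈ 306.7 mOsm/kg
Osmolar gap = measured − calculated = 313 − 306.7 = 6.3 mOsm/kg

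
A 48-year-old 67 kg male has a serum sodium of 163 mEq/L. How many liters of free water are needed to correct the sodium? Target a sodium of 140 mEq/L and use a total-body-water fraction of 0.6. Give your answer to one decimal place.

TBW = 0.6 · 67 = 40.2 L
Free water deficit = TBW · (Na/140 − 1)
= 40.2 · (163/140 − 1)
= 40.2 · 0.1643
= 6.6 L

6.6 L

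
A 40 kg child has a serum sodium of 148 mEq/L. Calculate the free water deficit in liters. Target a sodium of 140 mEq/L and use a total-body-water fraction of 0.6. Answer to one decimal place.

1.4 L

TBW = 0.6 · 40 = 24 L
Free water deficit = TBW · (Na/140 − 1)
= 24 · (148/140 − 1)
= 24 · 0.0571
= 1.37 L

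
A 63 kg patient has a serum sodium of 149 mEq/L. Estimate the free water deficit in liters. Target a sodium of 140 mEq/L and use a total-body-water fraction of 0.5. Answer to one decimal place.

TBW = 0.5 · 63 = 31.5 L
Free water deficit = TBW · (Na/140 − 1)
= 31.5 · (149/140 − 1)
= 31.5 · 0.0643
= 2.03 L

2.0 L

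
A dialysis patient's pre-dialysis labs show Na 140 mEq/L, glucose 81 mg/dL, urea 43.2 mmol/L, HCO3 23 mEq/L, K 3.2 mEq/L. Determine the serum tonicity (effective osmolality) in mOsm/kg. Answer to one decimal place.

284.5 mOsm/kg

Effective osmolality excludes urea (freely permeant across cell membranes):
2·Na + glucose/18
= 2·140 + 81/18
= 280 + 4.5
= 284.5 mOsm/kg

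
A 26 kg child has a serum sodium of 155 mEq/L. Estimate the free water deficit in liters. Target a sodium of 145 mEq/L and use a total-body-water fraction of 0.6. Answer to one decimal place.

1.1 L

TBW = 0.6 · 26 = 15.6 L
Free water deficit = TBW · (Na/145 − 1)
= 15.6 · (155/145 − 1)
= 15.6 · 0.069
= 1.08 L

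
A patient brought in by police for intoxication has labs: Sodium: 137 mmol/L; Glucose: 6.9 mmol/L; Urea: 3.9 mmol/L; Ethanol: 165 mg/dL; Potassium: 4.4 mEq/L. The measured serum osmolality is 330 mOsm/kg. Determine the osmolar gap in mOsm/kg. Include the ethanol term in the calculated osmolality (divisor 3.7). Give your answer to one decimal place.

Calculated osmolality = 2·Na + glucose + urea + ethanol/3.7
= 2·137 + 6.9 + 3.9 + 165/3.7
= 274 + 6.90 + 3.90 + 44.59
= 329.39 mOsm/kg ≈ 329.4 mOsm/kg
Osmolar gap = measured − calculated = 330 − 329.4 = 0.6 mOsm/kg

0.6 mOsm/kg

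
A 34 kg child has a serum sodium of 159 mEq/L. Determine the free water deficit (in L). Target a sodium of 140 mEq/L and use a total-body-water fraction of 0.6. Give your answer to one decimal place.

TBW = 0.6 · 34 = 20.4 L
Free water deficit = TBW · (Na/140 − 1)
= 20.4 · (159/140 − 1)
= 20.4 · 0.1357
= 2.77 L

2.8 L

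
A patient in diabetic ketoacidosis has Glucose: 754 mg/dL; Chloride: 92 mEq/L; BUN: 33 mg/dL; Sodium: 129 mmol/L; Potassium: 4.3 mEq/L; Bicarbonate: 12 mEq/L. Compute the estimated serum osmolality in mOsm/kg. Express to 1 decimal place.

311.7 mOsm/kg

Calculated osmolality = 2·Na + glucose/18 + BUN/2.8
= 2·129 + 754/18 + 33/2.8
= 258 + 41.89 + 11.79
= 311.68 mOsm/kg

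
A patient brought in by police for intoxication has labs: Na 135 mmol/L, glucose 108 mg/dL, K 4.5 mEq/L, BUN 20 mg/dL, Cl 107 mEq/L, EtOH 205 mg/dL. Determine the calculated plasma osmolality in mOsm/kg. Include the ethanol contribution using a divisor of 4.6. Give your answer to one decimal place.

Calculated osmolality = 2·Na + glucose/18 + BUN/2.8 + ethanol/4.6
= 2·135 + 108/18 + 20/2.8 + 205/4.6
= 270 + 6 + 7.14 + 44.57
= 327.71 mOsm/kg

327.7 mOsm/kg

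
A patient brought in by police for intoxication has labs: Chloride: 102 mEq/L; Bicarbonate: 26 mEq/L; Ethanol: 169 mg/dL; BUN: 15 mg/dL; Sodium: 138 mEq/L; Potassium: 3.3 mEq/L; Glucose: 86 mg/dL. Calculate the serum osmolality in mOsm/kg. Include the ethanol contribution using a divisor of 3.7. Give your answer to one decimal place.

Calculated osmolality = 2·Na + glucose/18 + BUN/2.8 + ethanol/3.7
= 2·138 + 86/18 + 15/2.8 + 169/3.7
= 276 + 4.78 + 5.36 + 45.68
= 331.82 mOsm/kg

331.8 mOsm/kg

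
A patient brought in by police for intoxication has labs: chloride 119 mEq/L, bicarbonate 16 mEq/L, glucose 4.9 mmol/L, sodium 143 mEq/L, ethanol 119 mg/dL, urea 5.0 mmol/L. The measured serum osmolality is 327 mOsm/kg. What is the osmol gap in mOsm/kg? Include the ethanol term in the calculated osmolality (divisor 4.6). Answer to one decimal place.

Calculated osmolality = 2·Na + glucose + urea + ethanol/4.6
= 2·143 + 4.9 + 5 + 119/4.6
= 286 + 4.90 + 5 + 25.87
= 321.77 mOsm/kg ≈ 321.8 mOsm/kg
Osmolar gap = measured − calculated = 327 − 321.8 = 5.2 mOsm/kg

5.2 mOsm/kg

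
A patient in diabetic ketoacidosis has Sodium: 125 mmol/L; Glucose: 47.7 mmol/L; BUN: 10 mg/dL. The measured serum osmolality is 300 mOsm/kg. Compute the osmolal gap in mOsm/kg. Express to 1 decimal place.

-1.3 mOsm/kg

Calculated osmolality = 2·Na + glucose + BUN/2.8
= 2·125 + 47.7 + 10/2.8
= 250 + 47.70 + 3.57
= 301.27 mOsm/kg ≈ 301.3 mOsm/kg
Osmolar gap = measured − calculated = 300 − 301.3 = -1.3 mOsm/kg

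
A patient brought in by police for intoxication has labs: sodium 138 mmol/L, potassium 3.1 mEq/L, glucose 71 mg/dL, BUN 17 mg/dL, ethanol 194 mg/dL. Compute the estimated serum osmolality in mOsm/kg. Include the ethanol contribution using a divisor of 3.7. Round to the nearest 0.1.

338.4 mOsm/kg

Calculated osmolality = 2·Na + glucose/18 + BUN/2.8 + ethanol/3.7
= 2·138 + 71/18 + 17/2.8 + 194/3.7
= 276 + 3.94 + 6.07 + 52.43
= 338.44 mOsm/kg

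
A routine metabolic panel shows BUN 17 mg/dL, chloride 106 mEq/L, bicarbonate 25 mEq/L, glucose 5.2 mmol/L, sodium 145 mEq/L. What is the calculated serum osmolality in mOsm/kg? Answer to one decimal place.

301.3 mOsm/kg

Calculated osmolality = 2·Na + glucose + BUN/2.8
= 2·145 + 5.2 + 17/2.8
= 290 + 5.20 + 6.07
= 301.27 mOsm/kg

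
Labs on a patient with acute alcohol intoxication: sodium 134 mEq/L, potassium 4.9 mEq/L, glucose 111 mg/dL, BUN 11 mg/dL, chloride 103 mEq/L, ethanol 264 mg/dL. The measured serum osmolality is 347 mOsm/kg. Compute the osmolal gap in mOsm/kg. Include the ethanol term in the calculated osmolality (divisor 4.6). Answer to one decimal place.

Calculated osmolality = 2·Na + glucose/18 + BUN/2.8 + ethanol/4.6
= 2·134 + 111/18 + 11/2.8 + 264/4.6
= 268 + 6.17 + 3.93 + 57.39
= 335.49 mOsm/kg ≈ 335.5 mOsm/kg
Osmolar gap = measured − calculated = 347 − 335.5 = 11.5 mOsm/kg

11.5 mOsm/kg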